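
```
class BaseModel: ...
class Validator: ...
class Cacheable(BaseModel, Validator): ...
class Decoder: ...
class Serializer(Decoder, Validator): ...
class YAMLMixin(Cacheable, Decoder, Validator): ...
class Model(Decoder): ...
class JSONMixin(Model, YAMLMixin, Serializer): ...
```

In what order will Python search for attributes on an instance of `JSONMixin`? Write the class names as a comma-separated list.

JSONMixin, Model, YAMLMixin, Cacheable, BaseModel, Serializer, Decoder, Validator, object

L[JSONMixin] = JSONMixin + merge(L[Model], L[YAMLMixin], L[Serializer], [Model YAMLMixin Serializer])
  take Model:  [Model Decoder object] + [YAMLMixin Cacheable BaseModel Decoder Validator object] + [Serializer Decoder Validator object] + [Model YAMLMixin Serializer]
  take YAMLMixin:  [Decoder object] + [YAMLMixin Cacheable BaseModel Decoder Validator object] + [Serializer Decoder Validator object] + [YAMLMixin Serializer]
  take Cacheable:  [Decoder object] + [Cacheable BaseModel Decoder Validator object] + [Serializer Decoder Validator object] + [Serializer]
  take BaseModel:  [Decoder object] + [BaseModel Decoder Validator object] + [Serializer Decoder Validator object] + [Serializer]
  take Serializer:  [Decoder object] + [Decoder Validator object] + [Serializer Decoder Validator object] + [Serializer]
  take Decoder:  [Decoder object] + [Decoder Validator object] + [Decoder Validator object]
  take Validator:  [object] + [Validator object] + [Validator object]
  take object:  [object] + [object] + [object]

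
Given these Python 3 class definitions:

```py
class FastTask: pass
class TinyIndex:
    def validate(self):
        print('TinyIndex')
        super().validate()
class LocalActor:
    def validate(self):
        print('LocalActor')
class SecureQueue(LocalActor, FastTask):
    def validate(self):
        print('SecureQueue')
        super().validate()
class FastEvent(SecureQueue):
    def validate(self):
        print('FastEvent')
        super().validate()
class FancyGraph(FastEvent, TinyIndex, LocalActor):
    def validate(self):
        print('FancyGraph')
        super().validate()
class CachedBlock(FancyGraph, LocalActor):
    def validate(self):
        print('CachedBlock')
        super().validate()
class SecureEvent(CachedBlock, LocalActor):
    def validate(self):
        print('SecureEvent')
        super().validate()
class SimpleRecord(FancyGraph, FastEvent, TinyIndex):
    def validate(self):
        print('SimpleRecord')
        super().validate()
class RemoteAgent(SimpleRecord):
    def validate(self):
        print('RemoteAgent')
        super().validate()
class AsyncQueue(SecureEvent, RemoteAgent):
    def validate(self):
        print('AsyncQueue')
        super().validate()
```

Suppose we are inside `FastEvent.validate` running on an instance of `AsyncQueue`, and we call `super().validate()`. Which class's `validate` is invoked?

SecureQueue

L[AsyncQueue] = AsyncQueue + merge(L[SecureEvent], L[RemoteAgent], [SecureEvent RemoteAgent])
  take SecureEvent:  [SecureEvent CachedBlock FancyGraph FastEvent SecureQueue TinyIndex LocalActor FastTask object] + [RemoteAgent SimpleRecord FancyGraph FastEvent SecureQueue TinyIndex LocalActor FastTask object] + [SecureEvent RemoteAgent]
  take CachedBlock:  [CachedBlock FancyGraph FastEvent SecureQueue TinyIndex LocalActor FastTask object] + [RemoteAgent SimpleRecord FancyGraph FastEvent SecureQueue TinyIndex LocalActor FastTask object] + [RemoteAgent]
  take RemoteAgent:  [FancyGraph FastEvent SecureQueue TinyIndex LocalActor FastTask object] + [RemoteAgent SimpleRecord FancyGraph FastEvent SecureQueue TinyIndex LocalActor FastTask object] + [RemoteAgent]
  take SimpleRecord:  [FancyGraph FastEvent SecureQueue TinyIndex LocalActor FastTask object] + [SimpleRecord FancyGraph FastEvent SecureQueue TinyIndex LocalActor FastTask object]
  take FancyGraph:  [FancyGraph FastEvent SecureQueue TinyIndex LocalActor FastTask object] + [FancyGraph FastEvent SecureQueue TinyIndex LocalActor FastTask object]
  take FastEvent:  [FastEvent SecureQueue TinyIndex LocalActor FastTask object] + [FastEvent SecureQueue TinyIndex LocalActor FastTask object]
  take SecureQueue:  [SecureQueue TinyIndex LocalActor FastTask object] + [SecureQueue TinyIndex LocalActor FastTask object]
  take TinyIndex:  [TinyIndex LocalActor FastTask object] + [TinyIndex LocalActor FastTask object]
  take LocalActor:  [LocalActor FastTask object] + [LocalActor FastTask object]
  take FastTask:  [FastTask object] + [FastTask object]
  take object:  [object] + [object]
MRO: AsyncQueue SecureEvent CachedBlock RemoteAgent SimpleRecord FancyGraph FastEvent SecureQueue TinyIndex LocalActor FastTask object
super() in FastEvent.validate on a AsyncQueue instance goes to the class after FastEvent in AsyncQueue's MRO: SecureQueue.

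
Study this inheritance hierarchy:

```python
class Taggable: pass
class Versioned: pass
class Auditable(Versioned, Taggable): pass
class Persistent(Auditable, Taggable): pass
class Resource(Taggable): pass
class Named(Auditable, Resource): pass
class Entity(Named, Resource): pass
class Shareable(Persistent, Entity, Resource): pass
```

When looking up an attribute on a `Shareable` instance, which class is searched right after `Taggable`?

object

L[Shareable] = Shareable + merge(L[Persistent], L[Entity], L[Resource], [Persistent Entity Resource])
  take Persistent:  [Persistent Auditable Versioned Taggable object] + [Entity Named Auditable Versioned Resource Taggable object] + [Resource Taggable object] + [Persistent Entity Resource]
  take Entity:  [Auditable Versioned Taggable object] + [Entity Named Auditable Versioned Resource Taggable object] + [Resource Taggable object] + [Entity Resource]
  take Named:  [Auditable Versioned Taggable object] + [Named Auditable Versioned Resource Taggable object] + [Resource Taggable object] + [Resource]
  take Auditable:  [Auditable Versioned Taggable object] + [Auditable Versioned Resource Taggable object] + [Resource Taggable object] + [Resource]
  take Versioned:  [Versioned Taggable object] + [Versioned Resource Taggable object] + [Resource Taggable object] + [Resource]
  take Resource:  [Taggable object] + [Resource Taggable object] + [Resource Taggable object] + [Resource]
  take Taggable:  [Taggable object] + [Taggable object] + [Taggable object]
  take object:  [object] + [object] + [object]
MRO: Shareable Persistent Entity Named Auditable Versioned Resource Taggable object
Taggable is at position 7; next is object.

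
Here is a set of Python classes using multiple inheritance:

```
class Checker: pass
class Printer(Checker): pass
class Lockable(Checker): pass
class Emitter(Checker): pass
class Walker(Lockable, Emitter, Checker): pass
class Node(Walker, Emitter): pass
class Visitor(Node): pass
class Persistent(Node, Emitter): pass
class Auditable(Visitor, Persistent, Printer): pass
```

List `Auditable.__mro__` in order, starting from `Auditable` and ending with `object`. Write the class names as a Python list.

[Auditable, Visitor, Persistent, Node, Walker, Lockable, Emitter, Printer, Checker, object]

L[Auditable] = Auditable + merge(L[Visitor], L[Persistent], L[Printer], [Visitor Persistent Printer])
  take Visitor:  [Visitor Node Walker Lockable Emitter Checker object] + [Persistent Node Walker Lockable Emitter Checker object] + [Printer Checker object] + [Visitor Persistent Printer]
  take Persistent:  [Node Walker Lockable Emitter Checker object] + [Persistent Node Walker Lockable Emitter Checker object] + [Printer Checker object] + [Persistent Printer]
  take Node:  [Node Walker Lockable Emitter Checker object] + [Node Walker Lockable Emitter Checker object] + [Printer Checker object] + [Printer]
  take Walker:  [Walker Lockable Emitter Checker object] + [Walker Lockable Emitter Checker object] + [Printer Checker object] + [Printer]
  take Lockable:  [Lockable Emitter Checker object] + [Lockable Emitter Checker object] + [Printer Checker object] + [Printer]
  take Emitter:  [Emitter Checker object] + [Emitter Checker object] + [Printer Checker object] + [Printer]
  take Printer:  [Checker object] + [Checker object] + [Printer Checker object] + [Printer]
  take Checker:  [Checker object] + [Checker object] + [Checker object]
  take object:  [object] + [object] + [object]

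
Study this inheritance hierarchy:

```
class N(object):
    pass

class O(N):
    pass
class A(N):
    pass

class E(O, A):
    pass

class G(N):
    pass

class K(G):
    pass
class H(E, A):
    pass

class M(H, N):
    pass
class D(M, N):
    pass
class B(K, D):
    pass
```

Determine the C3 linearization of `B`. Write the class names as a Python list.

L[B] = B + merge(L[K], L[D], [K D])
  take K:  [K G N object] + [D M H E O A N object] + [K D]
  take G:  [G N object] + [D M H E O A N object] + [D]
  take D:  [N object] + [D M H E O A N object] + [D]
  take M:  [N object] + [M H E O A N object]
  take H:  [N object] + [H E O A N object]
  take E:  [N object] + [E O A N object]
  take O:  [N object] + [O A N object]
  take A:  [N object] + [A N object]
  take N:  [N object] + [N object]
  take object:  [object] + [object]

[B, K, G, D, M, H, E, O, A, N, object]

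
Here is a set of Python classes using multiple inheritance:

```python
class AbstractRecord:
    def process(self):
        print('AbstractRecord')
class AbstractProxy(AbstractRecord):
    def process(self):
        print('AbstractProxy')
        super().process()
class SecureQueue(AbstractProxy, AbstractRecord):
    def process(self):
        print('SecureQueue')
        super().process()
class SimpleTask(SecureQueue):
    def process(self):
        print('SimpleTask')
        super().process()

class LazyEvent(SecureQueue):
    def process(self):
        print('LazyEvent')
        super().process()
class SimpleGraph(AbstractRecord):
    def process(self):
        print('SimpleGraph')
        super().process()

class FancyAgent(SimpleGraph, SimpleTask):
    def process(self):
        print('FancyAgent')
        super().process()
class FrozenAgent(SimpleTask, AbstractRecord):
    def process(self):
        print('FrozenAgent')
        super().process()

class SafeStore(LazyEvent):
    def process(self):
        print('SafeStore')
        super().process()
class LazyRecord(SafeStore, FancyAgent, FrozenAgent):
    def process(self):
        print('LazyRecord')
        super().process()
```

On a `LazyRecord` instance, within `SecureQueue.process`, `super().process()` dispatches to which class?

L[LazyRecord] = LazyRecord + merge(L[SafeStore], L[FancyAgent], L[FrozenAgent], [SafeStore FancyAgent FrozenAgent])
  take SafeStore:  [SafeStore LazyEvent SecureQueue AbstractProxy AbstractRecord object] + [FancyAgent SimpleGraph SimpleTask SecureQueue AbstractProxy AbstractRecord object] + [FrozenAgent SimpleTask SecureQueue AbstractProxy AbstractRecord object] + [SafeStore FancyAgent FrozenAgent]
  take LazyEvent:  [LazyEvent SecureQueue AbstractProxy AbstractRecord object] + [FancyAgent SimpleGraph SimpleTask SecureQueue AbstractProxy AbstractRecord object] + [FrozenAgent SimpleTask SecureQueue AbstractProxy AbstractRecord object] + [FancyAgent FrozenAgent]
  take FancyAgent:  [SecureQueue AbstractProxy AbstractRecord object] + [FancyAgent SimpleGraph SimpleTask SecureQueue AbstractProxy AbstractRecord object] + [FrozenAgent SimpleTask SecureQueue AbstractProxy AbstractRecord object] + [FancyAgent FrozenAgent]
  take SimpleGraph:  [SecureQueue AbstractProxy AbstractRecord object] + [SimpleGraph SimpleTask SecureQueue AbstractProxy AbstractRecord object] + [FrozenAgent SimpleTask SecureQueue AbstractProxy AbstractRecord object] + [FrozenAgent]
  take FrozenAgent:  [SecureQueue AbstractProxy AbstractRecord object] + [SimpleTask SecureQueue AbstractProxy AbstractRecord object] + [FrozenAgent SimpleTask SecureQueue AbstractProxy AbstractRecord object] + [FrozenAgent]
  take SimpleTask:  [SecureQueue AbstractProxy AbstractRecord object] + [SimpleTask SecureQueue AbstractProxy AbstractRecord object] + [SimpleTask SecureQueue AbstractProxy AbstractRecord object]
  take SecureQueue:  [SecureQueue AbstractProxy AbstractRecord object] + [SecureQueue AbstractProxy AbstractRecord object] + [SecureQueue AbstractProxy AbstractRecord object]
  take AbstractProxy:  [AbstractProxy AbstractRecord object] + [AbstractProxy AbstractRecord object] + [AbstractProxy AbstractRecord object]
  take AbstractRecord:  [AbstractRecord object] + [AbstractRecord object] + [AbstractRecord object]
  take object:  [object] + [object] + [object]
MRO: LazyRecord SafeStore LazyEvent FancyAgent SimpleGraph FrozenAgent SimpleTask SecureQueue AbstractProxy AbstractRecord object
super() in SecureQueue.process on a LazyRecord instance goes to the class after SecureQueue in LazyRecord's MRO: AbstractProxy.

AbstractProxy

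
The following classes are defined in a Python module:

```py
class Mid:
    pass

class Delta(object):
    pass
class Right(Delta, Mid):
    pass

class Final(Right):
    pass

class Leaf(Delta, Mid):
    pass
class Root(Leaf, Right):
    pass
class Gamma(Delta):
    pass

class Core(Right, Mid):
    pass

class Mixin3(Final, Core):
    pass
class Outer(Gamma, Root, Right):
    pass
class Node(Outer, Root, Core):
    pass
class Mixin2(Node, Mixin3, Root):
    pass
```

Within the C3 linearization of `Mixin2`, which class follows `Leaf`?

L[Mixin2] = Mixin2 + merge(L[Node], L[Mixin3], L[Root], [Node Mixin3 Root])
  take Node:  [Node Outer Gamma Root Leaf Core Right Delta Mid object] + [Mixin3 Final Core Right Delta Mid object] + [Root Leaf Right Delta Mid object] + [Node Mixin3 Root]
  take Outer:  [Outer Gamma Root Leaf Core Right Delta Mid object] + [Mixin3 Final Core Right Delta Mid object] + [Root Leaf Right Delta Mid object] + [Mixin3 Root]
  take Gamma:  [Gamma Root Leaf Core Right Delta Mid object] + [Mixin3 Final Core Right Delta Mid object] + [Root Leaf Right Delta Mid object] + [Mixin3 Root]
  take Mixin3:  [Root Leaf Core Right Delta Mid object] + [Mixin3 Final Core Right Delta Mid object] + [Root Leaf Right Delta Mid object] + [Mixin3 Root]
  take Root:  [Root Leaf Core Right Delta Mid object] + [Final Core Right Delta Mid object] + [Root Leaf Right Delta Mid object] + [Root]
  take Leaf:  [Leaf Core Right Delta Mid object] + [Final Core Right Delta Mid object] + [Leaf Right Delta Mid object]
  take Final:  [Core Right Delta Mid object] + [Final Core Right Delta Mid object] + [Right Delta Mid object]
  take Core:  [Core Right Delta Mid object] + [Core Right Delta Mid object] + [Right Delta Mid object]
  take Right:  [Right Delta Mid object] + [Right Delta Mid object] + [Right Delta Mid object]
  take Delta:  [Delta Mid object] + [Delta Mid object] + [Delta Mid object]
  take Mid:  [Mid object] + [Mid object] + [Mid object]
  take object:  [object] + [object] + [object]
MRO: Mixin2 Node Outer Gamma Mixin3 Root Leaf Final Core Right Delta Mid object
Leaf is at position 6; next is Final.

Final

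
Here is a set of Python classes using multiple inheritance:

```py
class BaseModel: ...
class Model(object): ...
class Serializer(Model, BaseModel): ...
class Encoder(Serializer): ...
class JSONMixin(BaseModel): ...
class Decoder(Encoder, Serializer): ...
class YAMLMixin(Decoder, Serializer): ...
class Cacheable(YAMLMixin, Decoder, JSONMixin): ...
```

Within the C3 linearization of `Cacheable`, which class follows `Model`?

L[Cacheable] = Cacheable + merge(L[YAMLMixin], L[Decoder], L[JSONMixin], [YAMLMixin Decoder JSONMixin])
  take YAMLMixin:  [YAMLMixin Decoder Encoder Serializer Model BaseModel object] + [Decoder Encoder Serializer Model BaseModel object] + [JSONMixin BaseModel object] + [YAMLMixin Decoder JSONMixin]
  take Decoder:  [Decoder Encoder Serializer Model BaseModel object] + [Decoder Encoder Serializer Model BaseModel object] + [JSONMixin BaseModel object] + [Decoder JSONMixin]
  take Encoder:  [Encoder Serializer Model BaseModel object] + [Encoder Serializer Model BaseModel object] + [JSONMixin BaseModel object] + [JSONMixin]
  take Serializer:  [Serializer Model BaseModel object] + [Serializer Model BaseModel object] + [JSONMixin BaseModel object] + [JSONMixin]
  take Model:  [Model BaseModel object] + [Model BaseModel object] + [JSONMixin BaseModel object] + [JSONMixin]
  take JSONMixin:  [BaseModel object] + [BaseModel object] + [JSONMixin BaseModel object] + [JSONMixin]
  take BaseModel:  [BaseModel object] + [BaseModel object] + [BaseModel object]
  take object:  [object] + [object] + [object]
MRO: Cacheable YAMLMixin Decoder Encoder Serializer Model JSONMixin BaseModel object
Model is at position 5; next is JSONMixin.

JSONMixin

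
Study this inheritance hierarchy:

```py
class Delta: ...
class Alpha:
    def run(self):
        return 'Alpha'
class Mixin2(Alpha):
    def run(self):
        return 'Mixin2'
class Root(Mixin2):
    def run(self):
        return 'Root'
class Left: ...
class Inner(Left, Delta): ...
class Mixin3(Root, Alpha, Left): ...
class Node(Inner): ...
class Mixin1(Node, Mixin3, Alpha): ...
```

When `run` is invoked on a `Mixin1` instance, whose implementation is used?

L[Mixin1] = Mixin1 + merge(L[Node], L[Mixin3], L[Alpha], [Node Mixin3 Alpha])
  take Node:  [Node Inner Left Delta object] + [Mixin3 Root Mixin2 Alpha Left object] + [Alpha object] + [Node Mixin3 Alpha]
  take Inner:  [Inner Left Delta object] + [Mixin3 Root Mixin2 Alpha Left object] + [Alpha object] + [Mixin3 Alpha]
  take Mixin3:  [Left Delta object] + [Mixin3 Root Mixin2 Alpha Left object] + [Alpha object] + [Mixin3 Alpha]
  take Root:  [Left Delta object] + [Root Mixin2 Alpha Left object] + [Alpha object] + [Alpha]
  take Mixin2:  [Left Delta object] + [Mixin2 Alpha Left object] + [Alpha object] + [Alpha]
  take Alpha:  [Left Delta object] + [Alpha Left object] + [Alpha object] + [Alpha]
  take Left:  [Left Delta object] + [Left object] + [object]
  take Delta:  [Delta object] + [object] + [object]
  take object:  [object] + [object] + [object]
MRO: Mixin1 Node Inner Mixin3 Root Mixin2 Alpha Left Delta object
run is defined in: Alpha, Mixin2, Root. First along the MRO is Root.

Root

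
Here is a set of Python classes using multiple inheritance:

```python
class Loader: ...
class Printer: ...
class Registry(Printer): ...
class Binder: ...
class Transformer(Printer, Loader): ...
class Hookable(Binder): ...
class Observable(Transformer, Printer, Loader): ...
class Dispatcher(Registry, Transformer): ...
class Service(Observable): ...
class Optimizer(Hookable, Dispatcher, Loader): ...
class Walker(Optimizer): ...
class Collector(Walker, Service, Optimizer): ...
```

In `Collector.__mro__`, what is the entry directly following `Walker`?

Service

L[Collector] = Collector + merge(L[Walker], L[Service], L[Optimizer], [Walker Service Optimizer])
  take Walker:  [Walker Optimizer Hookable Binder Dispatcher Registry Transformer Printer Loader object] + [Service Observable Transformer Printer Loader object] + [Optimizer Hookable Binder Dispatcher Registry Transformer Printer Loader object] + [Walker Service Optimizer]
  take Service:  [Optimizer Hookable Binder Dispatcher Registry Transformer Printer Loader object] + [Service Observable Transformer Printer Loader object] + [Optimizer Hookable Binder Dispatcher Registry Transformer Printer Loader object] + [Service Optimizer]
  take Optimizer:  [Optimizer Hookable Binder Dispatcher Registry Transformer Printer Loader object] + [Observable Transformer Printer Loader object] + [Optimizer Hookable Binder Dispatcher Registry Transformer Printer Loader object] + [Optimizer]
  take Hookable:  [Hookable Binder Dispatcher Registry Transformer Printer Loader object] + [Observable Transformer Printer Loader object] + [Hookable Binder Dispatcher Registry Transformer Printer Loader object]
  take Binder:  [Binder Dispatcher Registry Transformer Printer Loader object] + [Observable Transformer Printer Loader object] + [Binder Dispatcher Registry Transformer Printer Loader object]
  take Dispatcher:  [Dispatcher Registry Transformer Printer Loader object] + [Observable Transformer Printer Loader object] + [Dispatcher Registry Transformer Printer Loader object]
  take Registry:  [Registry Transformer Printer Loader object] + [Observable Transformer Printer Loader object] + [Registry Transformer Printer Loader object]
  take Observable:  [Transformer Printer Loader object] + [Observable Transformer Printer Loader object] + [Transformer Printer Loader object]
  take Transformer:  [Transformer Printer Loader object] + [Transformer Printer Loader object] + [Transformer Printer Loader object]
  take Printer:  [Printer Loader object] + [Printer Loader object] + [Printer Loader object]
  take Loader:  [Loader object] + [Loader object] + [Loader object]
  take object:  [object] + [object] + [object]
MRO: Collector Walker Service Optimizer Hookable Binder Dispatcher Registry Observable Transformer Printer Loader object
Walker is at position 1; next is Service.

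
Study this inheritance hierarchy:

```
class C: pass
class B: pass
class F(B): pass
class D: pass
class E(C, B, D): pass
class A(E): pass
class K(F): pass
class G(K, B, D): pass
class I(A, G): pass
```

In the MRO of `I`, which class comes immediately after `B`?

L[I] = I + merge(L[A], L[G], [A G])
  take A:  [A E C B D object] + [G K F B D object] + [A G]
  take E:  [E C B D object] + [G K F B D object] + [G]
  take C:  [C B D object] + [G K F B D object] + [G]
  take G:  [B D object] + [G K F B D object] + [G]
  take K:  [B D object] + [K F B D object]
  take F:  [B D object] + [F B D object]
  take B:  [B D object] + [B D object]
  take D:  [D object] + [D object]
  take object:  [object] + [object]
MRO: I A E C G K F B D object
B is at position 7; next is D.

D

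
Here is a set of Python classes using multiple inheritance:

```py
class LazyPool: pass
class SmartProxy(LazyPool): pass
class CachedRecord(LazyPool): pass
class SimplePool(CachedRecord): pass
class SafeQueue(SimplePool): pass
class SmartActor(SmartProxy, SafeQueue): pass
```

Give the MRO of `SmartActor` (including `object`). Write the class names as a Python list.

[SmartActor, SmartProxy, SafeQueue, SimplePool, CachedRecord, LazyPool, object]

L[SmartActor] = SmartActor + merge(L[SmartProxy], L[SafeQueue], [SmartProxy SafeQueue])
  take SmartProxy:  [SmartProxy LazyPool object] + [SafeQueue SimplePool CachedRecord LazyPool object] + [SmartProxy SafeQueue]
  take SafeQueue:  [LazyPool object] + [SafeQueue SimplePool CachedRecord LazyPool object] + [SafeQueue]
  take SimplePool:  [LazyPool object] + [SimplePool CachedRecord LazyPool object]
  take CachedRecord:  [LazyPool object] + [CachedRecord LazyPool object]
  take LazyPool:  [LazyPool object] + [LazyPool object]
  take object:  [object] + [object]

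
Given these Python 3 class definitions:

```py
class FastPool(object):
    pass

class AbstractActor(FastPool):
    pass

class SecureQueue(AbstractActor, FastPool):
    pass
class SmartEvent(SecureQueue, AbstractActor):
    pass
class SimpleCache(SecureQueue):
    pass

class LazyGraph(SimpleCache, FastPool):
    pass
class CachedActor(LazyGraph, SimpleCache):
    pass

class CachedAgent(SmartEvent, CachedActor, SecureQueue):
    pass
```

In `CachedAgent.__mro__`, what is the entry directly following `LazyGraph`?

L[CachedAgent] = CachedAgent + merge(L[SmartEvent], L[CachedActor], L[SecureQueue], [SmartEvent CachedActor SecureQueue])
  take SmartEvent:  [SmartEvent SecureQueue AbstractActor FastPool object] + [CachedActor LazyGraph SimpleCache SecureQueue AbstractActor FastPool object] + [SecureQueue AbstractActor FastPool object] + [SmartEvent CachedActor SecureQueue]
  take CachedActor:  [SecureQueue AbstractActor FastPool object] + [CachedActor LazyGraph SimpleCache SecureQueue AbstractActor FastPool object] + [SecureQueue AbstractActor FastPool object] + [CachedActor SecureQueue]
  take LazyGraph:  [SecureQueue AbstractActor FastPool object] + [LazyGraph SimpleCache SecureQueue AbstractActor FastPool object] + [SecureQueue AbstractActor FastPool object] + [SecureQueue]
  take SimpleCache:  [SecureQueue AbstractActor FastPool object] + [SimpleCache SecureQueue AbstractActor FastPool object] + [SecureQueue AbstractActor FastPool object] + [SecureQueue]
  take SecureQueue:  [SecureQueue AbstractActor FastPool object] + [SecureQueue AbstractActor FastPool object] + [SecureQueue AbstractActor FastPool object] + [SecureQueue]
  take AbstractActor:  [AbstractActor FastPool object] + [AbstractActor FastPool object] + [AbstractActor FastPool object]
  take FastPool:  [FastPool object] + [FastPool object] + [FastPool object]
  take object:  [object] + [object] + [object]
MRO: CachedAgent SmartEvent CachedActor LazyGraph SimpleCache SecureQueue AbstractActor FastPool object
LazyGraph is at position 3; next is SimpleCache.

SimpleCache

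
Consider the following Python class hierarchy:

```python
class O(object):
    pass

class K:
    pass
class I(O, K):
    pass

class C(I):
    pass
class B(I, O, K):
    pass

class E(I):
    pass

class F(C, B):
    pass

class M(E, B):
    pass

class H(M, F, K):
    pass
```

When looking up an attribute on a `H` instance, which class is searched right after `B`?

L[H] = H + merge(L[M], L[F], L[K], [M F K])
  take M:  [M E B I O K object] + [F C B I O K object] + [K object] + [M F K]
  take E:  [E B I O K object] + [F C B I O K object] + [K object] + [F K]
  take F:  [B I O K object] + [F C B I O K object] + [K object] + [F K]
  take C:  [B I O K object] + [C B I O K object] + [K object] + [K]
  take B:  [B I O K object] + [B I O K object] + [K object] + [K]
  take I:  [I O K object] + [I O K object] + [K object] + [K]
  take O:  [O K object] + [O K object] + [K object] + [K]
  take K:  [K object] + [K object] + [K object] + [K]
  take object:  [object] + [object] + [object]
MRO: H M E F C B I O K object
B is at position 5; next is I.

I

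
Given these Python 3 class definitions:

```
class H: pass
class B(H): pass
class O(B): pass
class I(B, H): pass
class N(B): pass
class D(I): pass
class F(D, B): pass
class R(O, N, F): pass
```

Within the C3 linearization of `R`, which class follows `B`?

H

L[R] = R + merge(L[O], L[N], L[F], [O N F])
  take O:  [O B H object] + [N B H object] + [F D I B H object] + [O N F]
  take N:  [B H object] + [N B H object] + [F D I B H object] + [N F]
  take F:  [B H object] + [B H object] + [F D I B H object] + [F]
  take D:  [B H object] + [B H object] + [D I B H object]
  take I:  [B H object] + [B H object] + [I B H object]
  take B:  [B H object] + [B H object] + [B H object]
  take H:  [H object] + [H object] + [H object]
  take object:  [object] + [object] + [object]
MRO: R O N F D I B H object
B is at position 6; next is H.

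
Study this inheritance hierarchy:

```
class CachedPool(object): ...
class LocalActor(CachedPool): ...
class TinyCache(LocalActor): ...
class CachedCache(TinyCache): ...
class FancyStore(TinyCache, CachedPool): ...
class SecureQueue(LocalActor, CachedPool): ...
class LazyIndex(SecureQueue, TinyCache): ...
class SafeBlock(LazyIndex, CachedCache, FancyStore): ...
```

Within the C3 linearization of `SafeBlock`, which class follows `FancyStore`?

TinyCache

L[SafeBlock] = SafeBlock + merge(L[LazyIndex], L[CachedCache], L[FancyStore], [LazyIndex CachedCache FancyStore])
  take LazyIndex:  [LazyIndex SecureQueue TinyCache LocalActor CachedPool object] + [CachedCache TinyCache LocalActor CachedPool object] + [FancyStore TinyCache LocalActor CachedPool object] + [LazyIndex CachedCache FancyStore]
  take SecureQueue:  [SecureQueue TinyCache LocalActor CachedPool object] + [CachedCache TinyCache LocalActor CachedPool object] + [FancyStore TinyCache LocalActor CachedPool object] + [CachedCache FancyStore]
  take CachedCache:  [TinyCache LocalActor CachedPool object] + [CachedCache TinyCache LocalActor CachedPool object] + [FancyStore TinyCache LocalActor CachedPool object] + [CachedCache FancyStore]
  take FancyStore:  [TinyCache LocalActor CachedPool object] + [TinyCache LocalActor CachedPool object] + [FancyStore TinyCache LocalActor CachedPool object] + [FancyStore]
  take TinyCache:  [TinyCache LocalActor CachedPool object] + [TinyCache LocalActor CachedPool object] + [TinyCache LocalActor CachedPool object]
  take LocalActor:  [LocalActor CachedPool object] + [LocalActor CachedPool object] + [LocalActor CachedPool object]
  take CachedPool:  [CachedPool object] + [CachedPool object] + [CachedPool object]
  take object:  [object] + [object] + [object]
MRO: SafeBlock LazyIndex SecureQueue CachedCache FancyStore TinyCache LocalActor CachedPool object
FancyStore is at position 4; next is TinyCache.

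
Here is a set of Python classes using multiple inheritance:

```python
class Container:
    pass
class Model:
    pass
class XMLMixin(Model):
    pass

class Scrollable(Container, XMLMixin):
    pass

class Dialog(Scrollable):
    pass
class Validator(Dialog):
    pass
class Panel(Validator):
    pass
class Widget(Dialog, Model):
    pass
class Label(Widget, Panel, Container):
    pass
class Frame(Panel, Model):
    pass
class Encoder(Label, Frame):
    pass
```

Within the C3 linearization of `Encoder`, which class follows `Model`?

L[Encoder] = Encoder + merge(L[Label], L[Frame], [Label Frame])
  take Label:  [Label Widget Panel Validator Dialog Scrollable Container XMLMixin Model object] + [Frame Panel Validator Dialog Scrollable Container XMLMixin Model object] + [Label Frame]
  take Widget:  [Widget Panel Validator Dialog Scrollable Container XMLMixin Model object] + [Frame Panel Validator Dialog Scrollable Container XMLMixin Model object] + [Frame]
  take Frame:  [Panel Validator Dialog Scrollable Container XMLMixin Model object] + [Frame Panel Validator Dialog Scrollable Container XMLMixin Model object] + [Frame]
  take Panel:  [Panel Validator Dialog Scrollable Container XMLMixin Model object] + [Panel Validator Dialog Scrollable Container XMLMixin Model object]
  take Validator:  [Validator Dialog Scrollable Container XMLMixin Model object] + [Validator Dialog Scrollable Container XMLMixin Model object]
  take Dialog:  [Dialog Scrollable Container XMLMixin Model object] + [Dialog Scrollable Container XMLMixin Model object]
  take Scrollable:  [Scrollable Container XMLMixin Model object] + [Scrollable Container XMLMixin Model object]
  take Container:  [Container XMLMixin Model object] + [Container XMLMixin Model object]
  take XMLMixin:  [XMLMixin Model object] + [XMLMixin Model object]
  take Model:  [Model object] + [Model object]
  take object:  [object] + [object]
MRO: Encoder Label Widget Frame Panel Validator Dialog Scrollable Container XMLMixin Model object
Model is at position 10; next is object.

object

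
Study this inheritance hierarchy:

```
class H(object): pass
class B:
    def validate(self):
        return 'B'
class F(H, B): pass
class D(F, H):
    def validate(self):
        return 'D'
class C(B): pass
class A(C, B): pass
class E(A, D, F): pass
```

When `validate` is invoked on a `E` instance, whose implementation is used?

D

L[E] = E + merge(L[A], L[D], L[F], [A D F])
  take A:  [A C B object] + [D F H B object] + [F H B object] + [A D F]
  take C:  [C B object] + [D F H B object] + [F H B object] + [D F]
  take D:  [B object] + [D F H B object] + [F H B object] + [D F]
  take F:  [B object] + [F H B object] + [F H B object] + [F]
  take H:  [B object] + [H B object] + [H B object]
  take B:  [B object] + [B object] + [B object]
  take object:  [object] + [object] + [object]
MRO: E A C D F H B object
validate is defined in: B, D. First along the MRO is D.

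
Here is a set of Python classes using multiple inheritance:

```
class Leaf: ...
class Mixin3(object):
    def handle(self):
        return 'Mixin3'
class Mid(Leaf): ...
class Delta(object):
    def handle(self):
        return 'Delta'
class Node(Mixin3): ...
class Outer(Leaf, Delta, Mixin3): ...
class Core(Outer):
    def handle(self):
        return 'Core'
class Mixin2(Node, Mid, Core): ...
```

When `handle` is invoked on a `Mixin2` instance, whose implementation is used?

Core

L[Mixin2] = Mixin2 + merge(L[Node], L[Mid], L[Core], [Node Mid Core])
  take Node:  [Node Mixin3 object] + [Mid Leaf object] + [Core Outer Leaf Delta Mixin3 object] + [Node Mid Core]
  take Mid:  [Mixin3 object] + [Mid Leaf object] + [Core Outer Leaf Delta Mixin3 object] + [Mid Core]
  take Core:  [Mixin3 object] + [Leaf object] + [Core Outer Leaf Delta Mixin3 object] + [Core]
  take Outer:  [Mixin3 object] + [Leaf object] + [Outer Leaf Delta Mixin3 object]
  take Leaf:  [Mixin3 object] + [Leaf object] + [Leaf Delta Mixin3 object]
  take Delta:  [Mixin3 object] + [object] + [Delta Mixin3 object]
  take Mixin3:  [Mixin3 object] + [object] + [Mixin3 object]
  take object:  [object] + [object] + [object]
MRO: Mixin2 Node Mid Core Outer Leaf Delta Mixin3 object
handle is defined in: Core, Delta, Mixin3. First along the MRO is Core.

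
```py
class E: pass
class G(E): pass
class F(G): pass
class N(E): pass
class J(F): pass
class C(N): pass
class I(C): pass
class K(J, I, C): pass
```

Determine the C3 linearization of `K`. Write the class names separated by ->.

L[K] = K + merge(L[J], L[I], L[C], [J I C])
  take J:  [J F G E object] + [I C N E object] + [C N E object] + [J I C]
  take F:  [F G E object] + [I C N E object] + [C N E object] + [I C]
  take G:  [G E object] + [I C N E object] + [C N E object] + [I C]
  take I:  [E object] + [I C N E object] + [C N E object] + [I C]
  take C:  [E object] + [C N E object] + [C N E object] + [C]
  take N:  [E object] + [N E object] + [N E object]
  take E:  [E object] + [E object] + [E object]
  take object:  [object] + [object] + [object]

K -> J -> F -> G -> I -> C -> N -> E -> object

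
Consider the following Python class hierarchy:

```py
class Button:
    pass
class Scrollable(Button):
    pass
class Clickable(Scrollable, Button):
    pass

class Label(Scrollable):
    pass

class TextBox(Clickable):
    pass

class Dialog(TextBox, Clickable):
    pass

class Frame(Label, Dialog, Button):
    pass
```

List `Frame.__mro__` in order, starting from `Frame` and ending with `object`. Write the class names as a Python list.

L[Frame] = Frame + merge(L[Label], L[Dialog], L[Button], [Label Dialog Button])
  take Label:  [Label Scrollable Button object] + [Dialog TextBox Clickable Scrollable Button object] + [Button object] + [Label Dialog Button]
  take Dialog:  [Scrollable Button object] + [Dialog TextBox Clickable Scrollable Button object] + [Button object] + [Dialog Button]
  take TextBox:  [Scrollable Button object] + [TextBox Clickable Scrollable Button object] + [Button object] + [Button]
  take Clickable:  [Scrollable Button object] + [Clickable Scrollable Button object] + [Button object] + [Button]
  take Scrollable:  [Scrollable Button object] + [Scrollable Button object] + [Button object] + [Button]
  take Button:  [Button object] + [Button object] + [Button object] + [Button]
  take object:  [object] + [object] + [object]

[Frame, Label, Dialog, TextBox, Clickable, Scrollable, Button, object]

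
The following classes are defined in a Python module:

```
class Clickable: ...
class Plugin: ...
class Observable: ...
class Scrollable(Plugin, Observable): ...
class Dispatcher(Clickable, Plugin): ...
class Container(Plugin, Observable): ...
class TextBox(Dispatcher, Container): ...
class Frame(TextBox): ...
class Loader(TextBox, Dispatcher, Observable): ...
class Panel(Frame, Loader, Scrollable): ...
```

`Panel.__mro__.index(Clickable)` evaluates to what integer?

5

L[Panel] = Panel + merge(L[Frame], L[Loader], L[Scrollable], [Frame Loader Scrollable])
  take Frame:  [Frame TextBox Dispatcher Clickable Container Plugin Observable object] + [Loader TextBox Dispatcher Clickable Container Plugin Observable object] + [Scrollable Plugin Observable object] + [Frame Loader Scrollable]
  take Loader:  [TextBox Dispatcher Clickable Container Plugin Observable object] + [Loader TextBox Dispatcher Clickable Container Plugin Observable object] + [Scrollable Plugin Observable object] + [Loader Scrollable]
  take TextBox:  [TextBox Dispatcher Clickable Container Plugin Observable object] + [TextBox Dispatcher Clickable Container Plugin Observable object] + [Scrollable Plugin Observable object] + [Scrollable]
  take Dispatcher:  [Dispatcher Clickable Container Plugin Observable object] + [Dispatcher Clickable Container Plugin Observable object] + [Scrollable Plugin Observable object] + [Scrollable]
  take Clickable:  [Clickable Container Plugin Observable object] + [Clickable Container Plugin Observable object] + [Scrollable Plugin Observable object] + [Scrollable]
  take Container:  [Container Plugin Observable object] + [Container Plugin Observable object] + [Scrollable Plugin Observable object] + [Scrollable]
  take Scrollable:  [Plugin Observable object] + [Plugin Observable object] + [Scrollable Plugin Observable object] + [Scrollable]
  take Plugin:  [Plugin Observable object] + [Plugin Observable object] + [Plugin Observable object]
  take Observable:  [Observable object] + [Observable object] + [Observable object]
  take object:  [object] + [object] + [object]
MRO: Panel Frame Loader TextBox Dispatcher Clickable Container Scrollable Plugin Observable object
Clickable sits at index 5.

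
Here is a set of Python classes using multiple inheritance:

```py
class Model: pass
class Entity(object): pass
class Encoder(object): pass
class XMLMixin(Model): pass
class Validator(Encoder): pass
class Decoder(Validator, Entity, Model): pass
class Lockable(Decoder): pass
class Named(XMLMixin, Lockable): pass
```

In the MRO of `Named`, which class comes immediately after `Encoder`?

L[Named] = Named + merge(L[XMLMixin], L[Lockable], [XMLMixin Lockable])
  take XMLMixin:  [XMLMixin Model object] + [Lockable Decoder Validator Encoder Entity Model object] + [XMLMixin Lockable]
  take Lockable:  [Model object] + [Lockable Decoder Validator Encoder Entity Model object] + [Lockable]
  take Decoder:  [Model object] + [Decoder Validator Encoder Entity Model object]
  take Validator:  [Model object] + [Validator Encoder Entity Model object]
  take Encoder:  [Model object] + [Encoder Entity Model object]
  take Entity:  [Model object] + [Entity Model object]
  take Model:  [Model object] + [Model object]
  take object:  [object] + [object]
MRO: Named XMLMixin Lockable Decoder Validator Encoder Entity Model object
Encoder is at position 5; next is Entity.

Entity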